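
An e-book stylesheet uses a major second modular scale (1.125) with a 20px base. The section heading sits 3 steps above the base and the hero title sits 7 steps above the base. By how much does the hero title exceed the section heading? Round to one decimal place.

Step 3: 20.0 × 1.125³ = 28.477px
Step 7: 20.0 × 1.125⁷ = 45.614px
Difference: 45.614 − 28.477 = 17.137px

17.1px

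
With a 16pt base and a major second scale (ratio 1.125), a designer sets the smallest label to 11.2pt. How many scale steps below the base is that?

1.125ⁿ = 16 / 11.2 = 1.4286
n = ln(1.4286) / ln(1.125) = 0.3567 / 0.1178 ≈ 3.03

3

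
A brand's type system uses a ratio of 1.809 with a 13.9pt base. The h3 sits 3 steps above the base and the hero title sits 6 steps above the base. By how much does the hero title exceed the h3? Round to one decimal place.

Step 3: 13.9 × 1.809³ = 82.287pt
Step 6: 13.9 × 1.809⁶ = 487.131pt
Difference: 487.131 − 82.287 = 404.844pt

404.8pt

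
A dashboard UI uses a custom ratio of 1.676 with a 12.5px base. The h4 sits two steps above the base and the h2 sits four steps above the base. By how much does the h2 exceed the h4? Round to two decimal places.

63.52px

Step 2: 12.5 × 1.676² = 35.1122px
Step 4: 12.5 × 1.676⁴ = 98.6293px
Difference: 98.6293 − 35.1122 = 63.5171px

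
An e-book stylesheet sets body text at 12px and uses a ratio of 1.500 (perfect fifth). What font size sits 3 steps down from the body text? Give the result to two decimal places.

3.56px

A modular type scale is a geometric sequence: sizeₙ = base × rⁿ.
12.0 ÷ 1.500³ = 12.0 ÷ 3.37500 ≈ 3.56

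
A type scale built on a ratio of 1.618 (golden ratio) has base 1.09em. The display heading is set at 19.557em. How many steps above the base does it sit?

1.618ⁿ = 19.557 / 1.09 = 17.9422
n = ln(17.9422) / ln(1.618) = 2.8872 / 0.4812 ≈ 6.00

6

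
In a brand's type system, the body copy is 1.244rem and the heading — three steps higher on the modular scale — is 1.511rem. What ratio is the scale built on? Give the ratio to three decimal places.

The ratio satisfies 1.244 × r³ = 1.511, so r = (1.511 / 1.244)^(1/3).
r = 1.2146^(1/3) ≈ 1.0670

1.067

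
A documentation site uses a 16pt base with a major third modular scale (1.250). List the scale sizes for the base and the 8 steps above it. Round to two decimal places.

Step 0: 16pt
Step 1: 16.0 × 1.250 = 20.00
Step 2: 16.0 × 1.250² = 25.00
Step 3: 16.0 × 1.250³ = 31.25
Step 4: 16.0 × 1.250⁴ = 39.06
Step 5: 16.0 × 1.250⁵ = 48.83
Step 6: 16.0 × 1.250⁶ = 61.04
Step 7: 16.0 × 1.250⁷ = 76.29
Step 8: 16.0 × 1.250⁸ = 95.37

16.00pt, 20.00pt, 25.00pt, 31.25pt, 39.06pt, 48.83pt, 61.04pt, 76.29pt, 95.37pt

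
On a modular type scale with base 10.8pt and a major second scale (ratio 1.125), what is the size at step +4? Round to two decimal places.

17.30pt

10.8 × 1.125⁴ = 10.8 × 1.60181 ≈ 17.30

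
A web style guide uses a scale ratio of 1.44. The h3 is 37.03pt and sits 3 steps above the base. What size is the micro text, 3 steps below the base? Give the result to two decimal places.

Moving from step +3 to step -3 is 6 steps down, so divide by r⁶.
37.03 ÷ 1.44⁶ = 37.03 ÷ 8.91610 ≈ 4.153

4.15pt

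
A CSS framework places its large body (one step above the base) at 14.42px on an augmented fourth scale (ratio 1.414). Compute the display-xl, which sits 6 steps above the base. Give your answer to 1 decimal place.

Moving from step +1 to step +6 is 5 steps up, so multiply by r⁵.
14.42 × 1.414⁵ = 14.42 × 5.65258 ≈ 81.510

81.5px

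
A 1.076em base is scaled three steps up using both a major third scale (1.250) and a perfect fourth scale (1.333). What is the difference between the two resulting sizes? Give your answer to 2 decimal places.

0.45em

Major third: 1.076 × 1.250³ = 2.1016em
Perfect fourth: 1.076 × 1.333³ = 2.5486em
Difference: 2.5486 − 2.1016 = 0.4470em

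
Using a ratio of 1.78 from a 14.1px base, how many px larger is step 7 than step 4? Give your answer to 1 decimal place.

656.7px

Step 4: 14.1 × 1.78⁴ = 141.546px
Step 7: 14.1 × 1.78⁷ = 798.287px
Difference: 798.287 − 141.546 = 656.741px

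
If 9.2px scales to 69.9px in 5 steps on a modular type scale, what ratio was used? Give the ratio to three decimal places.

1.500

The ratio satisfies 9.2 × r⁵ = 69.9, so r = (69.9 / 9.2)^(1/5).
r = 7.5978^(1/5) ≈ 1.5002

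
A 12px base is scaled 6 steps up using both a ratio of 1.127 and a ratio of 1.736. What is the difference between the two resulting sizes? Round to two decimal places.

303.87px

At 1.127: 12.0 × 1.127⁶ = 24.5881px
At 1.736: 12.0 × 1.736⁶ = 328.4578px
Difference: 328.4578 − 24.5881 = 303.8697px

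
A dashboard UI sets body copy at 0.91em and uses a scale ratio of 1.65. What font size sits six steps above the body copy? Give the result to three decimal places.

18.363em

A modular type scale is a geometric sequence: sizeₙ = base × rⁿ.
0.91 × 1.65⁶ = 0.91 × 20.17919 ≈ 18.363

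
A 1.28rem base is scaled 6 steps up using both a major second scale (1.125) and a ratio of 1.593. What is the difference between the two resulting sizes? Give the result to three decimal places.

18.322rem

Major second: 1.28 × 1.125⁶ = 2.59493rem
At 1.593: 1.28 × 1.593⁶ = 20.91725rem
Difference: 20.91725 − 2.59493 = 18.32232rem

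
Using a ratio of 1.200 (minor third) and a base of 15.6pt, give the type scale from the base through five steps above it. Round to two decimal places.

15.60pt, 18.72pt, 22.46pt, 26.96pt, 32.35pt, 38.82pt

Step 0: 15.6pt
Step 1: 15.6 × 1.200 = 18.72
Step 2: 15.6 × 1.200² = 22.46
Step 3: 15.6 × 1.200³ = 26.96
Step 4: 15.6 × 1.200⁴ = 32.35
Step 5: 15.6 × 1.200⁵ = 38.82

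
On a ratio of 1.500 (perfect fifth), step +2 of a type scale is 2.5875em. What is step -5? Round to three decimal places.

0.151em

2.5875 ÷ 1.500⁷ = 2.5875 ÷ 17.08594 ≈ 0.151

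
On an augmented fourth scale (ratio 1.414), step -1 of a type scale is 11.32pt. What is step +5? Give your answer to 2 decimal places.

90.48pt

11.32 × 1.414⁶ = 11.32 × 7.99275 ≈ 90.478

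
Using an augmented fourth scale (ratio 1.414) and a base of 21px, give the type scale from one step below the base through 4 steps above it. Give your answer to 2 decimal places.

Step -1: 21.0 ÷ 1.414 = 14.85
Step 0: 21px
Step 1: 21.0 × 1.414 = 29.69
Step 2: 21.0 × 1.414² = 41.99
Step 3: 21.0 × 1.414³ = 59.37
Step 4: 21.0 × 1.414⁴ = 83.95

14.85px, 21.00px, 29.69px, 41.99px, 59.37px, 83.95px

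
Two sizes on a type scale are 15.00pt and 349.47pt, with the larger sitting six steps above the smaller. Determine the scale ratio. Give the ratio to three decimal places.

The ratio satisfies 15.00 × r⁶ = 349.47, so r = (349.47 / 15.00)^(1/6).
r = 23.2980^(1/6) ≈ 1.6900

1.690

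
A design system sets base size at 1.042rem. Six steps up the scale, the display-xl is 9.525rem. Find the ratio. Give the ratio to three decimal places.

1.446

r⁶ = 9.525 / 1.042, so r = (9.525/1.042)^(1/6).
r = 9.1411^(1/6) ≈ 1.4460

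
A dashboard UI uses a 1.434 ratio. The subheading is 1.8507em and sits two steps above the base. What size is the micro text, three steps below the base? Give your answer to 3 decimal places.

1.8507 ÷ 1.434⁵ = 1.8507 ÷ 6.06381 ≈ 0.305

0.305em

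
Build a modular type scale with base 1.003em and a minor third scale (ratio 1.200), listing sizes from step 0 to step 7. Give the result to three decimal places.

1.003em, 1.204em, 1.444em, 1.733em, 2.080em, 2.496em, 2.995em, 3.594em

Step 0: 1.003em
Step 1: 1.003 × 1.200 = 1.204
Step 2: 1.003 × 1.200² = 1.444
Step 3: 1.003 × 1.200³ = 1.733
Step 4: 1.003 × 1.200⁴ = 2.080
Step 5: 1.003 × 1.200⁵ = 2.496
Step 6: 1.003 × 1.200⁶ = 2.995
Step 7: 1.003 × 1.200⁷ = 3.594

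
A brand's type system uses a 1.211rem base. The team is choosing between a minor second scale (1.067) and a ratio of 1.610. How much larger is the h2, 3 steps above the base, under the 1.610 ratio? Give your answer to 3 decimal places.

3.583rem

Minor second: 1.211 × 1.067³ = 1.47108rem
At 1.610: 1.211 × 1.610³ = 5.05384rem
Difference: 5.05384 − 1.47108 = 3.58276rem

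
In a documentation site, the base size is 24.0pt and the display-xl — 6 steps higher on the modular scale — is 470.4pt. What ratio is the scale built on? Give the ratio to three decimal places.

The ratio satisfies 24.0 × r⁶ = 470.4, so r = (470.4 / 24.0)^(1/6).
r = 19.6000^(1/6) ≈ 1.6420

1.642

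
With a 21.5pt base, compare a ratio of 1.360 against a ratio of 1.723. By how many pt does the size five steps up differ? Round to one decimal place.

226.5pt

At 1.360: 21.5 × 1.360⁵ = 100.031pt
At 1.723: 21.5 × 1.723⁵ = 326.486pt
Difference: 326.486 − 100.031 = 226.455pt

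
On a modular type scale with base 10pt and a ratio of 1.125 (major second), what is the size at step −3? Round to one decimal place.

7.0pt

Each step on a modular scale multiplies by the ratio, so the size n steps from the base is base × ratioⁿ.
10.0 ÷ 1.125³ = 10.0 ÷ 1.42383 ≈ 7.02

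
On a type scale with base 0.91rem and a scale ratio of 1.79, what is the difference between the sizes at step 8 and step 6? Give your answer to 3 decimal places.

65.977rem

Step 6: 0.91 × 1.79⁶ = 29.93364rem
Step 8: 0.91 × 1.79⁸ = 95.91039rem
Difference: 95.91039 − 29.93364 = 65.97675rem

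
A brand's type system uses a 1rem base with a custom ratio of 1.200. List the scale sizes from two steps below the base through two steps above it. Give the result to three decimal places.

Step -2: 1.0 ÷ 1.200² = 0.694
Step -1: 1.0 ÷ 1.200 = 0.833
Step 0: 1rem
Step 1: 1.0 × 1.200 = 1.200
Step 2: 1.0 × 1.200² = 1.440

0.694rem, 0.833rem, 1.000rem, 1.200rem, 1.440rem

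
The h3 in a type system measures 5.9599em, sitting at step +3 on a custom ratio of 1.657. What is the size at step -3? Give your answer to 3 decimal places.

0.288em

Moving from step +3 to step -3 is 6 steps down, so divide by r⁶.
5.9599 ÷ 1.657⁶ = 5.9599 ÷ 20.69832 ≈ 0.288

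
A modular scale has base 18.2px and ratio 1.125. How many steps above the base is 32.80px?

1.125ⁿ = 32.80 / 18.2 = 1.8022
n = ln(1.8022) / ln(1.125) = 0.5890 / 0.1178 ≈ 5.00

5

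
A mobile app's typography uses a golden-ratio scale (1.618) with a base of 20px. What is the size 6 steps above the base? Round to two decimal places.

358.84px

A modular type scale is a geometric sequence: sizeₙ = base × rⁿ.
20.0 × 1.618⁶ = 20.0 × 17.94201 ≈ 358.84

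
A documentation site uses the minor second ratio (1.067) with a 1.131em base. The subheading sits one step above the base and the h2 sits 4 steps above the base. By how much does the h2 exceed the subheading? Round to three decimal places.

Step 1: 1.131 × 1.067 = 1.20678em
Step 4: 1.131 × 1.067⁴ = 1.46595em
Difference: 1.46595 − 1.20678 = 0.25917em

0.259em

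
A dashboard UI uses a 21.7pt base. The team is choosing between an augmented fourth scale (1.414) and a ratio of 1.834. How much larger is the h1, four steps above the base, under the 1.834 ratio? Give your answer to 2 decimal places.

Augmented fourth: 21.7 × 1.414⁴ = 86.7476pt
At 1.834: 21.7 × 1.834⁴ = 245.5031pt
Difference: 245.5031 − 86.7476 = 158.7555pt

158.76pt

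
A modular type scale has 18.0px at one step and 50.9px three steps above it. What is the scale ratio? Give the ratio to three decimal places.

1.414

The ratio satisfies 18.0 × r³ = 50.9, so r = (50.9 / 18.0)^(1/3).
r = 2.8278^(1/3) ≈ 1.4141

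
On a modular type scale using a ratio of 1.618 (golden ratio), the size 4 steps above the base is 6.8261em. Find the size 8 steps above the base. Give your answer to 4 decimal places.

Moving from step +4 to step +8 is 4 steps up, so multiply by r⁴.
6.8261 × 1.618⁴ = 6.8261 × 6.85353 ≈ 46.7829

46.7829em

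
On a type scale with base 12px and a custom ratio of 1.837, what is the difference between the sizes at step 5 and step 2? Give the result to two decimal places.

Step 2: 12.0 × 1.837² = 40.4948px
Step 5: 12.0 × 1.837⁵ = 251.0308px
Difference: 251.0308 − 40.4948 = 210.5360px

210.54px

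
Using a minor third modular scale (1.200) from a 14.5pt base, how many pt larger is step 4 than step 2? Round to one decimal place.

Step 2: 14.5 × 1.200² = 20.880pt
Step 4: 14.5 × 1.200⁴ = 30.067pt
Difference: 30.067 − 20.880 = 9.187pt

9.2pt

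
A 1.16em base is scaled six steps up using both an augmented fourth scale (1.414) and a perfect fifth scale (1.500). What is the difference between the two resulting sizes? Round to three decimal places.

Augmented fourth: 1.16 × 1.414⁶ = 9.27159em
Perfect fifth: 1.16 × 1.500⁶ = 13.21312em
Difference: 13.21312 − 9.27159 = 3.94153em

3.942em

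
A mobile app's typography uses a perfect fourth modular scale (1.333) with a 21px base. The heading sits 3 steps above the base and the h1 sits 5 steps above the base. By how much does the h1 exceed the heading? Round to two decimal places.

Step 3: 21.0 × 1.333³ = 49.7405px
Step 5: 21.0 × 1.333⁵ = 88.3833px
Difference: 88.3833 − 49.7405 = 38.6428px

38.64px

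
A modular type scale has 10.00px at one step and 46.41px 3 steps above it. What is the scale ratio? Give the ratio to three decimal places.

r³ = 46.41 / 10.00, so r = (46.41/10.00)^(1/3).
r = 4.6410^(1/3) ≈ 1.6680

1.668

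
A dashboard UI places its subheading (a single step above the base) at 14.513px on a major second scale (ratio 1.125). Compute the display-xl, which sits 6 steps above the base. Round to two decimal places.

26.15px

14.513 × 1.125⁵ = 14.513 × 1.80203 ≈ 26.153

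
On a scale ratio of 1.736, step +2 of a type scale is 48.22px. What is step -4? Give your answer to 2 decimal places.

The gap is -4 − (2) = -6 steps, so the factor is 1.736^-6.
48.22 ÷ 1.736⁶ = 48.22 ÷ 27.37148 ≈ 1.762

1.76px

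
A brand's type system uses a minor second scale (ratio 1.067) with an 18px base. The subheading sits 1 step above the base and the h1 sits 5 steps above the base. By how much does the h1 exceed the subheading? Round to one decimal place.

Step 1: 18.0 × 1.067 = 19.206px
Step 5: 18.0 × 1.067⁵ = 24.894px
Difference: 24.894 − 19.206 = 5.688px

5.7px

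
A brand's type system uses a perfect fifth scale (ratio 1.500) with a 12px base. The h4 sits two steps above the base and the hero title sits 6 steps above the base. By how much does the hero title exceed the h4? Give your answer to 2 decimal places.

Step 2: 12.0 × 1.500² = 27.0000px
Step 6: 12.0 × 1.500⁶ = 136.6875px
Difference: 136.6875 − 27.0000 = 109.6875px

109.69px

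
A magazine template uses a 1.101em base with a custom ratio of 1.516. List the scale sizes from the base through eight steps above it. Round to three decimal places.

1.101em, 1.669em, 2.530em, 3.836em, 5.815em, 8.816em, 13.365em, 20.262em, 30.717em

Step 0: 1.101em
Step 1: 1.101 × 1.516 = 1.669
Step 2: 1.101 × 1.516² = 2.530
Step 3: 1.101 × 1.516³ = 3.836
Step 4: 1.101 × 1.516⁴ = 5.815
Step 5: 1.101 × 1.516⁵ = 8.816
Step 6: 1.101 × 1.516⁶ = 13.365
Step 7: 1.101 × 1.516⁷ = 20.262
Step 8: 1.101 × 1.516⁸ = 30.717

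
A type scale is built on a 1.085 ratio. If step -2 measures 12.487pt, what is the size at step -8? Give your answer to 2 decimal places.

12.487 ÷ 1.085⁶ = 12.487 ÷ 1.63147 ≈ 7.654

7.65pt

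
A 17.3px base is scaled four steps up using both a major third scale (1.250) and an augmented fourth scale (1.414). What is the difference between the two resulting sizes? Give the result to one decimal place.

26.9px

Major third: 17.3 × 1.250⁴ = 42.236px
Augmented fourth: 17.3 × 1.414⁴ = 69.158px
Difference: 69.158 − 42.236 = 26.922px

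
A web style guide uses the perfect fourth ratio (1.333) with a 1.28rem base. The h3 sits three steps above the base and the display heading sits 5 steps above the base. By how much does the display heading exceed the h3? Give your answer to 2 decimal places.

Step 3: 1.28 × 1.333³ = 3.0318rem
Step 5: 1.28 × 1.333⁵ = 5.3872rem
Difference: 5.3872 − 3.0318 = 2.3554rem

2.36rem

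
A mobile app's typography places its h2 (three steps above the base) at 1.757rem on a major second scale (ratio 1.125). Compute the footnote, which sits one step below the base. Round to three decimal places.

1.097rem

Moving from step +3 to step -1 is 4 steps down, so divide by r⁴.
1.757 ÷ 1.125⁴ = 1.757 ÷ 1.60181 ≈ 1.097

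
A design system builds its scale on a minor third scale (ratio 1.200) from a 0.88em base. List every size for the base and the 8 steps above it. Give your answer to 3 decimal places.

Step 0: 0.88em
Step 1: 0.88 × 1.200 = 1.056
Step 2: 0.88 × 1.200² = 1.267
Step 3: 0.88 × 1.200³ = 1.521
Step 4: 0.88 × 1.200⁴ = 1.825
Step 5: 0.88 × 1.200⁵ = 2.190
Step 6: 0.88 × 1.200⁶ = 2.628
Step 7: 0.88 × 1.200⁷ = 3.153
Step 8: 0.88 × 1.200⁸ = 3.784

0.880em, 1.056em, 1.267em, 1.521em, 1.825em, 2.190em, 2.628em, 3.153em, 3.784em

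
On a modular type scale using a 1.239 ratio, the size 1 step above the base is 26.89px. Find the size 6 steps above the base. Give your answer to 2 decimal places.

78.51px

The gap is 6 − (1) = 5 steps, so the factor is 1.239^5.
26.89 × 1.239⁵ = 26.89 × 2.91982 ≈ 78.514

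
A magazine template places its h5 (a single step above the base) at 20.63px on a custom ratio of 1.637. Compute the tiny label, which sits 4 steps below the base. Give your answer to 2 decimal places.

1.75px

Moving from step +1 to step -4 is 5 steps down, so divide by r⁵.
20.63 ÷ 1.637⁵ = 20.63 ÷ 11.75556 ≈ 1.755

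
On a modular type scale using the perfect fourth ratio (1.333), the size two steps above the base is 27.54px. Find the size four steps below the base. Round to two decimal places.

Moving from step +2 to step -4 is 6 steps down, so divide by r⁶.
27.54 ÷ 1.333⁶ = 27.54 ÷ 5.61023 ≈ 4.909

4.91px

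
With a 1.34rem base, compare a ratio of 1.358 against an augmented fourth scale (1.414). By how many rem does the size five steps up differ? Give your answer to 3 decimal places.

1.386rem

At 1.358: 1.34 × 1.358⁵ = 6.18876rem
Augmented fourth: 1.34 × 1.414⁵ = 7.57446rem
Difference: 7.57446 − 6.18876 = 1.38570rem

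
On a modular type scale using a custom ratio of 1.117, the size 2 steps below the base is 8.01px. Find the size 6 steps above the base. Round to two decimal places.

Moving from step -2 to step +6 is 8 steps up, so multiply by r⁸.
8.01 × 1.117⁸ = 8.01 × 2.42340 ≈ 19.411

19.41px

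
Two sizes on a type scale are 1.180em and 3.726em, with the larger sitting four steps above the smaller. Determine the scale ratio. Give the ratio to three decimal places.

1.333

The ratio satisfies 1.180 × r⁴ = 3.726, so r = (3.726 / 1.180)^(1/4).
r = 3.1576^(1/4) ≈ 1.3330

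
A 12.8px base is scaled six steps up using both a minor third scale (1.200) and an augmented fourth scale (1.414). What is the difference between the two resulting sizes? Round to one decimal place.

Minor third: 12.8 × 1.200⁶ = 38.221px
Augmented fourth: 12.8 × 1.414⁶ = 102.307px
Difference: 102.307 − 38.221 = 64.086px

64.1px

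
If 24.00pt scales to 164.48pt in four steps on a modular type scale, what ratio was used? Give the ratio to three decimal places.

The ratio satisfies 24.00 × r⁴ = 164.48, so r = (164.48 / 24.00)^(1/4).
r = 6.8533^(1/4) ≈ 1.6180

1.618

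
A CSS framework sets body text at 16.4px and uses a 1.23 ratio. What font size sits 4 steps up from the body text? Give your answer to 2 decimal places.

37.54px

16.4 × 1.23⁴ = 16.4 × 2.28887 ≈ 37.54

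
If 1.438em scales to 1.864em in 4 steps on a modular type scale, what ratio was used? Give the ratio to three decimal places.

r⁴ = 1.864 / 1.438, so r = (1.864/1.438)^(1/4).
r = 1.2962^(1/4) ≈ 1.0670

1.067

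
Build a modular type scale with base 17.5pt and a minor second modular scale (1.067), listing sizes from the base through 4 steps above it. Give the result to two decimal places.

Step 0: 17.5pt
Step 1: 17.5 × 1.067 = 18.67
Step 2: 17.5 × 1.067² = 19.92
Step 3: 17.5 × 1.067³ = 21.26
Step 4: 17.5 × 1.067⁴ = 22.68

17.50pt, 18.67pt, 19.92pt, 21.26pt, 22.68pt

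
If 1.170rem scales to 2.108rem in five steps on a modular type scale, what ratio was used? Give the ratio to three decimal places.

1.125

r⁵ = 2.108 / 1.170, so r = (2.108/1.170)^(1/5).
r = 1.8017^(1/5) ≈ 1.1250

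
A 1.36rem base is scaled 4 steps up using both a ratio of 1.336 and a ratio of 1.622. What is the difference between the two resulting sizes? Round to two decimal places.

5.08rem

At 1.336: 1.36 × 1.336⁴ = 4.3328rem
At 1.622: 1.36 × 1.622⁴ = 9.4133rem
Difference: 9.4133 − 4.3328 = 5.0805rem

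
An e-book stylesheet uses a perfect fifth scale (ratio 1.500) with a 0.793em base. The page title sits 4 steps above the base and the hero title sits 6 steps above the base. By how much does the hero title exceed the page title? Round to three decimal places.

Step 4: 0.793 × 1.500⁴ = 4.01456em
Step 6: 0.793 × 1.500⁶ = 9.03277em
Difference: 9.03277 − 4.01456 = 5.01821em

5.018em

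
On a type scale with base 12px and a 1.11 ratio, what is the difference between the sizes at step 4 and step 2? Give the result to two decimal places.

Step 2: 12.0 × 1.11² = 14.7852px
Step 4: 12.0 × 1.11⁴ = 18.2168px
Difference: 18.2168 − 14.7852 = 3.4316px

3.43px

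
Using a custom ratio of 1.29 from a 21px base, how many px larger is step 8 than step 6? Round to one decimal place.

64.3px

Step 6: 21.0 × 1.29⁶ = 96.774px
Step 8: 21.0 × 1.29⁸ = 161.041px
Difference: 161.041 − 96.774 = 64.267px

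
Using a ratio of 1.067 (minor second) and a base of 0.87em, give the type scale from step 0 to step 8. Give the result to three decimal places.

0.870em, 0.928em, 0.990em, 1.057em, 1.128em, 1.203em, 1.284em, 1.370em, 1.462em

Step 0: 0.87em
Step 1: 0.87 × 1.067 = 0.928
Step 2: 0.87 × 1.067² = 0.990
Step 3: 0.87 × 1.067³ = 1.057
Step 4: 0.87 × 1.067⁴ = 1.128
Step 5: 0.87 × 1.067⁵ = 1.203
Step 6: 0.87 × 1.067⁶ = 1.284
Step 7: 0.87 × 1.067⁷ = 1.370
Step 8: 0.87 × 1.067⁸ = 1.462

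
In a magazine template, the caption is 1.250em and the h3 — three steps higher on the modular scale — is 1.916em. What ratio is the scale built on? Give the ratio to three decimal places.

The ratio satisfies 1.250 × r³ = 1.916, so r = (1.916 / 1.250)^(1/3).
r = 1.5328^(1/3) ≈ 1.1530

1.153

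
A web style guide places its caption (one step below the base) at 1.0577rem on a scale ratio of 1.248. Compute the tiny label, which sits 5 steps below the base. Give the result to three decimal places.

1.0577 ÷ 1.248⁴ = 1.0577 ÷ 2.42582 ≈ 0.436

0.436rem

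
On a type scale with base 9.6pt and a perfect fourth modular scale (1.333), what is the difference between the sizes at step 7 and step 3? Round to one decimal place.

49.1pt

Step 3: 9.6 × 1.333³ = 22.738pt
Step 7: 9.6 × 1.333⁷ = 71.793pt
Difference: 71.793 − 22.738 = 49.055pt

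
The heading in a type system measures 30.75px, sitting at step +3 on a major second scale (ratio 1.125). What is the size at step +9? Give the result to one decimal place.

62.3px

30.75 × 1.125⁶ = 30.75 × 2.02729 ≈ 62.339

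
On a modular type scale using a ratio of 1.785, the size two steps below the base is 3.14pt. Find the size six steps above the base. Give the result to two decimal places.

The gap is 6 − (-2) = 8 steps, so the factor is 1.785^8.
3.14 × 1.785⁸ = 3.14 × 103.06371 ≈ 323.620

323.62pt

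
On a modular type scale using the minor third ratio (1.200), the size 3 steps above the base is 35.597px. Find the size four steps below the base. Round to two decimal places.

35.597 ÷ 1.200⁷ = 35.597 ÷ 3.58318 ≈ 9.934

9.93px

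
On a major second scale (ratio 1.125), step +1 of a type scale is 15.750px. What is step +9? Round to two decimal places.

The gap is 9 − (1) = 8 steps, so the factor is 1.125^8.
15.750 × 1.125⁸ = 15.750 × 2.56578 ≈ 40.411

40.41px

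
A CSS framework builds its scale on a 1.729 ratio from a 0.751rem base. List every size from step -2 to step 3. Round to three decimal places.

Step -2: 0.751 ÷ 1.729² = 0.251
Step -1: 0.751 ÷ 1.729 = 0.434
Step 0: 0.751rem
Step 1: 0.751 × 1.729 = 1.298
Step 2: 0.751 × 1.729² = 2.245
Step 3: 0.751 × 1.729³ = 3.882

0.251rem, 0.434rem, 0.751rem, 1.298rem, 2.245rem, 3.882rem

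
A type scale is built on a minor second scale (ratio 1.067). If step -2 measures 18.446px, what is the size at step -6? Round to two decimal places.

14.23px

18.446 ÷ 1.067⁴ = 18.446 ÷ 1.29616 ≈ 14.231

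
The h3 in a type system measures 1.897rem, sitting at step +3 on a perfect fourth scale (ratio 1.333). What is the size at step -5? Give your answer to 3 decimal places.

0.190rem

Moving from step +3 to step -5 is 8 steps down, so divide by r⁸.
1.897 ÷ 1.333⁸ = 1.897 ÷ 9.96876 ≈ 0.190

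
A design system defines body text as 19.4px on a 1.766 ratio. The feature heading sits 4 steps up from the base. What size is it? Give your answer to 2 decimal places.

19.4 × 1.766⁴ = 19.4 × 9.72664 ≈ 188.70

188.70px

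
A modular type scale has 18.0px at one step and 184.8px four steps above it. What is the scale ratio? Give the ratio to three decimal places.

1.790

The ratio satisfies 18.0 × r⁴ = 184.8, so r = (184.8 / 18.0)^(1/4).
r = 10.2667^(1/4) ≈ 1.7900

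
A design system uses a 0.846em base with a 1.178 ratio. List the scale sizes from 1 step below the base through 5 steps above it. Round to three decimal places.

0.718em, 0.846em, 0.997em, 1.174em, 1.383em, 1.629em, 1.919em

Step -1: 0.846 ÷ 1.178 = 0.718
Step 0: 0.846em
Step 1: 0.846 × 1.178 = 0.997
Step 2: 0.846 × 1.178² = 1.174
Step 3: 0.846 × 1.178³ = 1.383
Step 4: 0.846 × 1.178⁴ = 1.629
Step 5: 0.846 × 1.178⁵ = 1.919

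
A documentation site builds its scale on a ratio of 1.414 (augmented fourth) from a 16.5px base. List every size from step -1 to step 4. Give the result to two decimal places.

Step -1: 16.5 ÷ 1.414 = 11.67
Step 0: 16.5px
Step 1: 16.5 × 1.414 = 23.33
Step 2: 16.5 × 1.414² = 32.99
Step 3: 16.5 × 1.414³ = 46.65
Step 4: 16.5 × 1.414⁴ = 65.96

11.67px, 16.50px, 23.33px, 32.99px, 46.65px, 65.96px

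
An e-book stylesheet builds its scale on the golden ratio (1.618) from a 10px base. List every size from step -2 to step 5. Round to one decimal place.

Step -2: 10.0 ÷ 1.618² = 3.8
Step -1: 10.0 ÷ 1.618 = 6.2
Step 0: 10px
Step 1: 10.0 × 1.618 = 16.2
Step 2: 10.0 × 1.618² = 26.2
Step 3: 10.0 × 1.618³ = 42.4
Step 4: 10.0 × 1.618⁴ = 68.5
Step 5: 10.0 × 1.618⁵ = 110.9

3.8px, 6.2px, 10.0px, 16.2px, 26.2px, 42.4px, 68.5px, 110.9px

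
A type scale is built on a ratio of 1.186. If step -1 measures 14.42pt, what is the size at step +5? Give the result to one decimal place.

40.1pt

14.42 × 1.186⁶ = 14.42 × 2.78297 ≈ 40.130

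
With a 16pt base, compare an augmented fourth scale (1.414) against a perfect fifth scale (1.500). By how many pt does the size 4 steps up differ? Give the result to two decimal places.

Augmented fourth: 16.0 × 1.414⁴ = 63.9613pt
Perfect fifth: 16.0 × 1.500⁴ = 81.0000pt
Difference: 81.0000 − 63.9613 = 17.0387pt

17.04pt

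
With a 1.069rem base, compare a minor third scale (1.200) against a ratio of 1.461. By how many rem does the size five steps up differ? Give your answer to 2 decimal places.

4.46rem

Minor third: 1.069 × 1.200⁵ = 2.6600rem
At 1.461: 1.069 × 1.461⁵ = 7.1159rem
Difference: 7.1159 − 2.6600 = 4.4559rem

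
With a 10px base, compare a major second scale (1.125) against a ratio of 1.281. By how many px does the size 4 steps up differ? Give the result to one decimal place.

Major second: 10.0 × 1.125⁴ = 16.018px
At 1.281: 10.0 × 1.281⁴ = 26.928px
Difference: 26.928 − 16.018 = 10.910px

10.9px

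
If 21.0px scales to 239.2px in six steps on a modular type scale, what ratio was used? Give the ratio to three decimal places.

1.500

r⁶ = 239.2 / 21.0, so r = (239.2/21.0)^(1/6).
r = 11.3905^(1/6) ≈ 1.5000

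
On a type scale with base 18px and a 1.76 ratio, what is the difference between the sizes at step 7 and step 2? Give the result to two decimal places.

Step 2: 18.0 × 1.76² = 55.7568px
Step 7: 18.0 × 1.76⁷ = 941.5886px
Difference: 941.5886 − 55.7568 = 885.8318px

885.83px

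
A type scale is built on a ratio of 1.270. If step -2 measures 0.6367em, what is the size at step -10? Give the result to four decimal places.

Moving from step -2 to step -10 is 8 steps down, so divide by r⁸.
0.6367 ÷ 1.270⁸ = 0.6367 ÷ 6.76752 ≈ 0.0941

0.0941em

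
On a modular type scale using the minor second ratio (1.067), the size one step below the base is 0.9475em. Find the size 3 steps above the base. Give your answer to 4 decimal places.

1.2281em

Moving from step -1 to step +3 is 4 steps up, so multiply by r⁴.
0.9475 × 1.067⁴ = 0.9475 × 1.29616 ≈ 1.2281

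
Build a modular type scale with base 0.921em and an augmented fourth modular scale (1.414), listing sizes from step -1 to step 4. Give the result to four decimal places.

0.6513em, 0.9210em, 1.3023em, 1.8414em, 2.6038em, 3.6818em

Step -1: 0.921 ÷ 1.414 = 0.6513
Step 0: 0.921em
Step 1: 0.921 × 1.414 = 1.3023
Step 2: 0.921 × 1.414² = 1.8414
Step 3: 0.921 × 1.414³ = 2.6038
Step 4: 0.921 × 1.414⁴ = 3.6818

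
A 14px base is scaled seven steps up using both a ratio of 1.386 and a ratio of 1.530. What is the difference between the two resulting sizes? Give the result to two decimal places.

At 1.386: 14.0 × 1.386⁷ = 137.5532px
At 1.530: 14.0 × 1.530⁷ = 274.7692px
Difference: 274.7692 − 137.5532 = 137.2160px

137.22px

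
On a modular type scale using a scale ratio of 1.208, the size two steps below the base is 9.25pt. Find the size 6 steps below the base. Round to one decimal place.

9.25 ÷ 1.208⁴ = 9.25 ÷ 2.12945 ≈ 4.344

4.3pt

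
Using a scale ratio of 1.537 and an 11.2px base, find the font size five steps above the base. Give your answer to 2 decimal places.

11.2 × 1.537⁵ = 11.2 × 8.57767 ≈ 96.07

96.07px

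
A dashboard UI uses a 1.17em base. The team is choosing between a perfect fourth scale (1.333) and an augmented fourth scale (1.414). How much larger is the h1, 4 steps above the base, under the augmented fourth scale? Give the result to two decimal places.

0.98em

Perfect fourth: 1.17 × 1.333⁴ = 3.6941em
Augmented fourth: 1.17 × 1.414⁴ = 4.6772em
Difference: 4.6772 − 3.6941 = 0.9831em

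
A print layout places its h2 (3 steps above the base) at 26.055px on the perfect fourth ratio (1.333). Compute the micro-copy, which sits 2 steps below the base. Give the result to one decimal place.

26.055 ÷ 1.333⁵ = 26.055 ÷ 4.20873 ≈ 6.191

6.2px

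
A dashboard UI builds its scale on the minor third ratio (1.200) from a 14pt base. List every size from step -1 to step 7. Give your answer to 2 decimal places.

11.67pt, 14.00pt, 16.80pt, 20.16pt, 24.19pt, 29.03pt, 34.84pt, 41.80pt, 50.16pt

Step -1: 14.0 ÷ 1.200 = 11.67
Step 0: 14pt
Step 1: 14.0 × 1.200 = 16.80
Step 2: 14.0 × 1.200² = 20.16
Step 3: 14.0 × 1.200³ = 24.19
Step 4: 14.0 × 1.200⁴ = 29.03
Step 5: 14.0 × 1.200⁵ = 34.84
Step 6: 14.0 × 1.200⁶ = 41.80
Step 7: 14.0 × 1.200⁷ = 50.16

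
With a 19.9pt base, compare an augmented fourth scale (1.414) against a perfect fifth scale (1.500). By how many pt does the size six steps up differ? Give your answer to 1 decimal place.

Augmented fourth: 19.9 × 1.414⁶ = 159.056pt
Perfect fifth: 19.9 × 1.500⁶ = 226.673pt
Difference: 226.673 − 159.056 = 67.617pt

67.6pt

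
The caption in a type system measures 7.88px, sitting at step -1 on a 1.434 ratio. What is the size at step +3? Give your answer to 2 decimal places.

33.32px

7.88 × 1.434⁴ = 7.88 × 4.22860 ≈ 33.321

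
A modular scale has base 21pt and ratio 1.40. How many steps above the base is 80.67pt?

1.40ⁿ = 80.67 / 21 = 3.8414
n = ln(3.8414) / ln(1.40) = 1.3458 / 0.3365 ≈ 4.00

4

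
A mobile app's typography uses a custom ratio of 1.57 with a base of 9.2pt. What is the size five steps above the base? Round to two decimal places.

87.76pt

Each step on a modular scale multiplies by the ratio, so the size n steps from the base is base × ratioⁿ.
9.2 × 1.57⁵ = 9.2 × 9.53890 ≈ 87.76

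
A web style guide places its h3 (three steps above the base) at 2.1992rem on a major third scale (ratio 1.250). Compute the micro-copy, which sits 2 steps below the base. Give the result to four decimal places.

Moving from step +3 to step -2 is 5 steps down, so divide by r⁵.
2.1992 ÷ 1.250⁵ = 2.1992 ÷ 3.05176 ≈ 0.7206

0.7206rem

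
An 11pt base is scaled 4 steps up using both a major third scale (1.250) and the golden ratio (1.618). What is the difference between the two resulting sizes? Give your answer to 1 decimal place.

48.5pt

Major third: 11.0 × 1.250⁴ = 26.855pt
Golden ratio: 11.0 × 1.618⁴ = 75.389pt
Difference: 75.389 − 26.855 = 48.534pt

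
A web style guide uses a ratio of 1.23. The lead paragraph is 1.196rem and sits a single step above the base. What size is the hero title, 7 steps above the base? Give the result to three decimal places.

4.142rem

The gap is 7 − (1) = 6 steps, so the factor is 1.23^6.
1.196 × 1.23⁶ = 1.196 × 3.46283 ≈ 4.142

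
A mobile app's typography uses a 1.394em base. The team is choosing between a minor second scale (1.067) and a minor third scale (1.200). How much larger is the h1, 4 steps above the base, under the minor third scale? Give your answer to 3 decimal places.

1.084em

Minor second: 1.394 × 1.067⁴ = 1.80684em
Minor third: 1.394 × 1.200⁴ = 2.89060em
Difference: 2.89060 − 1.80684 = 1.08376em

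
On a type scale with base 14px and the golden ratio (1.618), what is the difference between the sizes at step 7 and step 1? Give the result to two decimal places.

Step 1: 14.0 × 1.618 = 22.6520px
Step 7: 14.0 × 1.618⁷ = 406.4224px
Difference: 406.4224 − 22.6520 = 383.7704px

383.77px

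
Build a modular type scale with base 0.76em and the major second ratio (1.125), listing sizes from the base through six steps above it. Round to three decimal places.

Step 0: 0.76em
Step 1: 0.76 × 1.125 = 0.855
Step 2: 0.76 × 1.125² = 0.962
Step 3: 0.76 × 1.125³ = 1.082
Step 4: 0.76 × 1.125⁴ = 1.217
Step 5: 0.76 × 1.125⁵ = 1.370
Step 6: 0.76 × 1.125⁶ = 1.541

0.760em, 0.855em, 0.962em, 1.082em, 1.217em, 1.370em, 1.541em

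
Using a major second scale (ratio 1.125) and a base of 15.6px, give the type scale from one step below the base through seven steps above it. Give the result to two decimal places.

13.87px, 15.60px, 17.55px, 19.74px, 22.21px, 24.99px, 28.11px, 31.63px, 35.58px

Step -1: 15.6 ÷ 1.125 = 13.87
Step 0: 15.6px
Step 1: 15.6 × 1.125 = 17.55
Step 2: 15.6 × 1.125² = 19.74
Step 3: 15.6 × 1.125³ = 22.21
Step 4: 15.6 × 1.125⁴ = 24.99
Step 5: 15.6 × 1.125⁵ = 28.11
Step 6: 15.6 × 1.125⁶ = 31.63
Step 7: 15.6 × 1.125⁷ = 35.58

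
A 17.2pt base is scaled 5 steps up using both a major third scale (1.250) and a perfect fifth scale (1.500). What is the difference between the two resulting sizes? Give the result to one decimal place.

Major third: 17.2 × 1.250⁵ = 52.490pt
Perfect fifth: 17.2 × 1.500⁵ = 130.612pt
Difference: 130.612 − 52.490 = 78.122pt

78.1pt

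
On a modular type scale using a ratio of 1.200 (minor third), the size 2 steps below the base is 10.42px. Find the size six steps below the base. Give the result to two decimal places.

5.03px

10.42 ÷ 1.200⁴ = 10.42 ÷ 2.07360 ≈ 5.025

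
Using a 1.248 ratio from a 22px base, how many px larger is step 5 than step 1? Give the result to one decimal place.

39.1px

Step 1: 22.0 × 1.248 = 27.456px
Step 5: 22.0 × 1.248⁵ = 66.603px
Difference: 66.603 − 27.456 = 39.147px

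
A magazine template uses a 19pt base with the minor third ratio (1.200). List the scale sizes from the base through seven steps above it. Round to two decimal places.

Step 0: 19pt
Step 1: 19.0 × 1.200 = 22.80
Step 2: 19.0 × 1.200² = 27.36
Step 3: 19.0 × 1.200³ = 32.83
Step 4: 19.0 × 1.200⁴ = 39.40
Step 5: 19.0 × 1.200⁵ = 47.28
Step 6: 19.0 × 1.200⁶ = 56.73
Step 7: 19.0 × 1.200⁷ = 68.08

19.00pt, 22.80pt, 27.36pt, 32.83pt, 39.40pt, 47.28pt, 56.73pt, 68.08pt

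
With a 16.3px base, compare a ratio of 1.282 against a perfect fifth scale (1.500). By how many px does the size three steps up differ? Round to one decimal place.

20.7px

At 1.282: 16.3 × 1.282³ = 34.344px
Perfect fifth: 16.3 × 1.500³ = 55.013px
Difference: 55.013 − 34.344 = 20.669px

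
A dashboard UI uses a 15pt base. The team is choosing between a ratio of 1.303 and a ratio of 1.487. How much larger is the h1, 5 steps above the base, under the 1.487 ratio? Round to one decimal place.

52.7pt

At 1.303: 15.0 × 1.303⁵ = 56.340pt
At 1.487: 15.0 × 1.487⁵ = 109.055pt
Difference: 109.055 − 56.340 = 52.715pt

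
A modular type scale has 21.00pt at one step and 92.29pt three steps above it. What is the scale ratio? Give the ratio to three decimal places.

1.638

r³ = 92.29 / 21.00, so r = (92.29/21.00)^(1/3).
r = 4.3948^(1/3) ≈ 1.6380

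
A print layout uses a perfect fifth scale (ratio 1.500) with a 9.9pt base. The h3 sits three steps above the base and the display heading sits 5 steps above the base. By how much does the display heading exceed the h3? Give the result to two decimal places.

Step 3: 9.9 × 1.500³ = 33.4125pt
Step 5: 9.9 × 1.500⁵ = 75.1781pt
Difference: 75.1781 − 33.4125 = 41.7656pt

41.77pt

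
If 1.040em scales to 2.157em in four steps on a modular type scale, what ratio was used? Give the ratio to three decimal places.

1.200

r⁴ = 2.157 / 1.040, so r = (2.157/1.040)^(1/4).
r = 2.0740^(1/4) ≈ 1.2001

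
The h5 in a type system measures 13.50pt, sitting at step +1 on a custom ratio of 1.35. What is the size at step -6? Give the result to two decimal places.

1.65pt

13.50 ÷ 1.35⁷ = 13.50 ÷ 8.17215 ≈ 1.652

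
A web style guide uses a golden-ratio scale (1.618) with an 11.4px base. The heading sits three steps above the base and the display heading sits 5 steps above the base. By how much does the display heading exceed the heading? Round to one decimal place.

Step 3: 11.4 × 1.618³ = 48.288px
Step 5: 11.4 × 1.618⁵ = 126.415px
Difference: 126.415 − 48.288 = 78.127px

78.1px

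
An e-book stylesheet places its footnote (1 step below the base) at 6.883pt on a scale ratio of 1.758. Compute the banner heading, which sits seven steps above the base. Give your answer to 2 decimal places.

627.96pt

The gap is 7 − (-1) = 8 steps, so the factor is 1.758^8.
6.883 × 1.758⁸ = 6.883 × 91.23279 ≈ 627.955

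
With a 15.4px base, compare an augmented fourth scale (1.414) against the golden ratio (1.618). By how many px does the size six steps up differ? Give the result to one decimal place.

Augmented fourth: 15.4 × 1.414⁶ = 123.088px
Golden ratio: 15.4 × 1.618⁶ = 276.307px
Difference: 276.307 − 123.088 = 153.219px

153.2px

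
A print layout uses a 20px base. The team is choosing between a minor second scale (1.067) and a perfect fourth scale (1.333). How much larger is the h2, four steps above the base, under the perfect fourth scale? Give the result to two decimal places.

Minor second: 20.0 × 1.067⁴ = 25.9231px
Perfect fourth: 20.0 × 1.333⁴ = 63.1467px
Difference: 63.1467 − 25.9231 = 37.2236px

37.22px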